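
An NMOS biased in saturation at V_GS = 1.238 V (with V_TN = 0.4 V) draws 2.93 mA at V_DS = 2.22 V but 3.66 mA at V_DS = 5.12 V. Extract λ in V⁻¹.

λ = 0.106 V⁻¹

With V_GS fixed, I_D ∝ (1 + λ V_DS) in saturation, so I_D2/I_D1 = (1 + λ V_DS2)/(1 + λ V_DS1).
3.66/2.93 = 1.249 = (1 + 5.12 λ)/(1 + 2.22 λ).
Solving: λ (I_D1 V_DS2 − I_D2 V_DS1) = I_D2 − I_D1, so λ = (3.66 − 2.93) / (2.93 × 5.12 − 3.66 × 2.22) = 0.73 / 6.88 = 0.106 V⁻¹.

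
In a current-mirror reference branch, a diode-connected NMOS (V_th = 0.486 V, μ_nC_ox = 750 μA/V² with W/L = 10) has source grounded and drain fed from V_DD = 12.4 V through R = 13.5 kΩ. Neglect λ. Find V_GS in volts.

With gate tied to drain, V_GS = V_DS ≥ V_GS − V_th, so the device is in saturation.
k_n = μ_nC_ox · (W/L) = 7.5 mA/V².
KCL at the drain: ½ k_n (V_GS − V_th)² = (V_DD − V_GS)/R.
Let x = V_GS − 0.486. Then 50.6 x² + x − 11.91 = 0, giving x = 0.475 V (positive root), so V_GS = 0.961 V.
I_D = (V_DD − V_GS)/R = (12.4 − 0.961) / 13.5 = 0.847 mA.

V_GS = 0.961 V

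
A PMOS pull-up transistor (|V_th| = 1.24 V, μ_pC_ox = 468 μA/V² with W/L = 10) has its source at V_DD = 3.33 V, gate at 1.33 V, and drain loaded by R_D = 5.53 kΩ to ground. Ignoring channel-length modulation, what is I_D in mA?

I_D = 0.569 mA

V_SG = V_DD − V_G = 3.33 − 1.33 = 2 V, so V_ov = 2 − 1.24 = 0.76 V.
k_p = μ_pC_ox · (W/L) = 4.68 mA/V².
Assume saturation: I_D = ½ k_p V_ov² = 0.5 × 4.68 × 0.76² = 1.35 mA, giving V_SD = V_DD − I_D R_D = 3.33 − 1.35 × 5.53 = -4.14 V.
But -4.14 V < V_ov = 0.76 V, so the device is actually in triode.
In triode I_D = k_p[V_ov V_SD − ½ V_SD²] and I_D = (V_DD − V_SD)/R_D. Equating: 12.9 V_SD² − 20.67 V_SD + 3.33 = 0, giving V_SD = 0.182 V (the root below V_ov).
I_D = (3.33 − 0.182) / 5.53 = 0.569 mA.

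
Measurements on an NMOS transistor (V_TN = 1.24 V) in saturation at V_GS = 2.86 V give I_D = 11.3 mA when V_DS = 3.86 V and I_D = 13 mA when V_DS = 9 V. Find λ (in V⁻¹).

With V_GS fixed, I_D ∝ (1 + λ V_DS) in saturation, so I_D2/I_D1 = (1 + λ V_DS2)/(1 + λ V_DS1).
13/11.3 = 1.15 = (1 + 9 λ)/(1 + 3.86 λ).
Solving: λ (I_D1 V_DS2 − I_D2 V_DS1) = I_D2 − I_D1, so λ = (13 − 11.3) / (11.3 × 9 − 13 × 3.86) = 1.7 / 51.5 = 0.033 V⁻¹.

λ = 0.0330 V⁻¹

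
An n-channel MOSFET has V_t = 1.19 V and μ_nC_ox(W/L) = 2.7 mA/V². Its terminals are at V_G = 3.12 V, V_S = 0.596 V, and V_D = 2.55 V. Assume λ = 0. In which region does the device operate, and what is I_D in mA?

V_GS = V_G − V_S = 3.12 − 0.596 = 2.52 V; V_DS = V_D − V_S = 2.55 − 0.596 = 1.95 V.
V_ov = V_GS − V_t = 2.52 − 1.19 = 1.33 V.
Since V_DS = 1.95 V ≥ V_ov = 1.33 V, the device is in saturation.
I_D = ½ k_n V_ov² = 0.5 × 2.7 × 1.33² = 2.4 mA.

Saturation; I_D = 2.40 mA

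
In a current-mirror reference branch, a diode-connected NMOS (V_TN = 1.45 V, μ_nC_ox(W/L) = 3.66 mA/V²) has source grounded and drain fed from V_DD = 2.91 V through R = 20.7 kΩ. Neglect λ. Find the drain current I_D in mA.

I_D = 0.0617 mA

With gate tied to drain, V_GS = V_DS ≥ V_GS − V_TN, so the device is in saturation.
KCL at the drain: ½ k_n (V_GS − V_TN)² = (V_DD − V_GS)/R.
Let x = V_GS − 1.45. Then 37.9 x² + x − 1.46 = 0, giving x = 0.184 V (positive root), so V_GS = 1.63 V.
I_D = (V_DD − V_GS)/R = (2.91 − 1.63) / 20.7 = 0.0617 mA.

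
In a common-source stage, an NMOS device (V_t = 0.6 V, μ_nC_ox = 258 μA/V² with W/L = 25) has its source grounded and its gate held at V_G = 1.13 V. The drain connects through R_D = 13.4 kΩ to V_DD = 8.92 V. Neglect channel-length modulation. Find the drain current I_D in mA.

V_GS = V_G = 1.13 V, so V_ov = 1.13 − 0.6 = 0.53 V.
k_n = μ_nC_ox · (W/L) = 6.45 mA/V².
Assume saturation: I_D = ½ k_n V_ov² = 0.5 × 6.45 × 0.53² = 0.906 mA, giving V_DS = V_DD − I_D R_D = 8.92 − 0.906 × 13.4 = -3.22 V.
But -3.22 V < V_ov = 0.53 V, so the device is actually in triode.
In triode I_D = k_n[V_ov V_DS − ½ V_DS²] and I_D = (V_DD − V_DS)/R_D. Equating: 43.2 V_DS² − 46.81 V_DS + 8.92 = 0, giving V_DS = 0.247 V (the root below V_ov).
I_D = (8.92 − 0.247) / 13.4 = 0.647 mA.

I_D = 0.647 mA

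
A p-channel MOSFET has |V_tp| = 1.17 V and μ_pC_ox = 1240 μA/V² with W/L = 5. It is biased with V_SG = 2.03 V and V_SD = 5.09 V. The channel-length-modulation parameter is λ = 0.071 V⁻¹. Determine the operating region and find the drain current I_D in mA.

k_p = μ_pC_ox · (W/L) = 6.2 mA/V².
V_ov = V_SG − |V_tp| = 2.03 − 1.17 = 0.86 V.
Since V_SD = 5.09 V ≥ V_ov = 0.86 V, the device is in saturation.
I_D = ½ k_p V_ov² (1 + λ V_SD) = 0.5 × 6.2 × 0.86² × (1 + 0.071 × 5.09) = 3.12 mA.

Saturation; I_D = 3.12 mA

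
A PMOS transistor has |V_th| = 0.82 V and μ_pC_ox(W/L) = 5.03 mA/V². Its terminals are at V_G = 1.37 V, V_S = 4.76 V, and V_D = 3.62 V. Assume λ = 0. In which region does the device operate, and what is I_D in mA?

V_SG = V_S − V_G = 4.76 − 1.37 = 3.39 V; V_SD = V_S − V_D = 4.76 − 3.62 = 1.14 V.
V_ov = V_SG − |V_th| = 3.39 − 0.82 = 2.57 V.
Since V_SD = 1.14 V < V_ov = 2.57 V, the device is in the triode region.
I_D = k_p [V_ov · V_SD − ½ V_SD²] = 5.03 × [2.57 × 1.14 − 0.5 × 1.14²] = 11.5 mA.

Triode; I_D = 11.5 mA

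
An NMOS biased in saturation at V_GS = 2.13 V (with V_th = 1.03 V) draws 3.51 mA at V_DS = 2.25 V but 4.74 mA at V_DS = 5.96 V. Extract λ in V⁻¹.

With V_GS fixed, I_D ∝ (1 + λ V_DS) in saturation, so I_D2/I_D1 = (1 + λ V_DS2)/(1 + λ V_DS1).
4.74/3.51 = 1.35 = (1 + 5.96 λ)/(1 + 2.25 λ).
Solving: λ (I_D1 V_DS2 − I_D2 V_DS1) = I_D2 − I_D1, so λ = (4.74 − 3.51) / (3.51 × 5.96 − 4.74 × 2.25) = 1.23 / 10.3 = 0.12 V⁻¹.

λ = 0.120 V⁻¹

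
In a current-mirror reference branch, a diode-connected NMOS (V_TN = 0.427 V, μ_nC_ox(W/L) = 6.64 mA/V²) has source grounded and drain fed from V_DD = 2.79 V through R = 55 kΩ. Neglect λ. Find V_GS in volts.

With gate tied to drain, V_GS = V_DS ≥ V_GS − V_TN, so the device is in saturation.
KCL at the drain: ½ k_n (V_GS − V_TN)² = (V_DD − V_GS)/R.
Let x = V_GS − 0.427. Then 183 x² + x − 2.363 = 0, giving x = 0.111 V (positive root), so V_GS = 0.538 V.
I_D = (V_DD − V_GS)/R = (2.79 − 0.538) / 55 = 0.0409 mA.

V_GS = 0.538 V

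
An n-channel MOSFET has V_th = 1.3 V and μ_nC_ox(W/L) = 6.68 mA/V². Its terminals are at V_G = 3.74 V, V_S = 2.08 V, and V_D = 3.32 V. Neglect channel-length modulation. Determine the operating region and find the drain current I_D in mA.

Saturation; I_D = 0.433 mA

V_GS = V_G − V_S = 3.74 − 2.08 = 1.66 V; V_DS = V_D − V_S = 3.32 − 2.08 = 1.24 V.
V_ov = V_GS − V_th = 1.66 − 1.3 = 0.36 V.
Since V_DS = 1.24 V ≥ V_ov = 0.36 V, the device is in saturation.
I_D = ½ k_n V_ov² = 0.5 × 6.68 × 0.36² = 0.433 mA.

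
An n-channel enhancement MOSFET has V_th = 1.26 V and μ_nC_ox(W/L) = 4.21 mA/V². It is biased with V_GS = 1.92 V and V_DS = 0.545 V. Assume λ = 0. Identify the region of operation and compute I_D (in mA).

Triode; I_D = 0.889 mA

V_ov = V_GS − V_th = 1.92 − 1.26 = 0.66 V.
Since V_DS = 0.545 V < V_ov = 0.66 V, the device is in the triode region.
I_D = k_n [V_ov · V_DS − ½ V_DS²] = 4.21 × [0.66 × 0.545 − 0.5 × 0.545²] = 0.889 mA.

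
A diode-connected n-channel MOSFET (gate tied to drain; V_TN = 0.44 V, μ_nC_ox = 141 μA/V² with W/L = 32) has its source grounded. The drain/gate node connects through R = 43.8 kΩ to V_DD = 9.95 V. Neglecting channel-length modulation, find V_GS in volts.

With gate tied to drain, V_GS = V_DS ≥ V_GS − V_TN, so the device is in saturation.
k_n = μ_nC_ox · (W/L) = 4.512 mA/V².
KCL at the drain: ½ k_n (V_GS − V_TN)² = (V_DD − V_GS)/R.
Let x = V_GS − 0.44. Then 98.8 x² + x − 9.51 = 0, giving x = 0.305 V (positive root), so V_GS = 0.745 V.
I_D = (V_DD − V_GS)/R = (9.95 − 0.745) / 43.8 = 0.21 mA.

V_GS = 0.745 V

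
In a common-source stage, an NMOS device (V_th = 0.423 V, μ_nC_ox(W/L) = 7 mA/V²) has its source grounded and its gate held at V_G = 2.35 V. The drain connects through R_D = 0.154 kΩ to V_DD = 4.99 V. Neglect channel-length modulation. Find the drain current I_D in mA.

I_D = 13.0 mA

V_GS = V_G = 2.35 V, so V_ov = 2.35 − 0.423 = 1.93 V.
Assume saturation: I_D = ½ k_n V_ov² = 0.5 × 7 × 1.93² = 13 mA, giving V_DS = V_DD − I_D R_D = 4.99 − 13 × 0.154 = 2.99 V.
V_DS = 2.99 V ≥ V_ov = 1.93 V, confirming saturation.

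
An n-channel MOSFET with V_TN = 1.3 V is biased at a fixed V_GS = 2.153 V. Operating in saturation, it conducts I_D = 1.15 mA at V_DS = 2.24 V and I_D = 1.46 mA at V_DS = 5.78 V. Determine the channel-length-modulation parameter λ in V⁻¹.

λ = 0.0918 V⁻¹

With V_GS fixed, I_D ∝ (1 + λ V_DS) in saturation, so I_D2/I_D1 = (1 + λ V_DS2)/(1 + λ V_DS1).
1.46/1.15 = 1.27 = (1 + 5.78 λ)/(1 + 2.24 λ).
Solving: λ (I_D1 V_DS2 − I_D2 V_DS1) = I_D2 − I_D1, so λ = (1.46 − 1.15) / (1.15 × 5.78 − 1.46 × 2.24) = 0.31 / 3.38 = 0.0918 V⁻¹.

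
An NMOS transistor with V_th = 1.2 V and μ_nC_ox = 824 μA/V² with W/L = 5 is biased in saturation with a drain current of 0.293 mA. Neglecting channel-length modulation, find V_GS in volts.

k_n = μ_nC_ox · (W/L) = 4.12 mA/V².
In saturation I_D = ½ k_n (V_GS − V_th)², so V_GS − V_th = √(2 I_D / k_n) = √(2 × 0.293 / 4.12) = 0.377 V.
V_GS = 1.2 + 0.377 = 1.58 V.

V_GS = 1.58 V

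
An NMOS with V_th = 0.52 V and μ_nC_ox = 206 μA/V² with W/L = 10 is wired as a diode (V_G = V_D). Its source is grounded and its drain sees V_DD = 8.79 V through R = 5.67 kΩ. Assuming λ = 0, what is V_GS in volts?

V_GS = 1.63 V

With gate tied to drain, V_GS = V_DS ≥ V_GS − V_th, so the device is in saturation.
k_n = μ_nC_ox · (W/L) = 2.06 mA/V².
KCL at the drain: ½ k_n (V_GS − V_th)² = (V_DD − V_GS)/R.
Let x = V_GS − 0.52. Then 5.84 x² + x − 8.27 = 0, giving x = 1.11 V (positive root), so V_GS = 1.63 V.
I_D = (V_DD − V_GS)/R = (8.79 − 1.63) / 5.67 = 1.26 mA.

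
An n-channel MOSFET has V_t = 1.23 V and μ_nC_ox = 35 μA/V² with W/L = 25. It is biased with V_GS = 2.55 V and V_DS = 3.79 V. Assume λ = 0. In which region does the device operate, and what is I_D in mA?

k_n = μ_nC_ox · (W/L) = 0.875 mA/V².
V_ov = V_GS − V_t = 2.55 − 1.23 = 1.32 V.
Since V_DS = 3.79 V ≥ V_ov = 1.32 V, the device is in saturation.
I_D = ½ k_n V_ov² = 0.5 × 0.875 × 1.32² = 0.762 mA.

Saturation; I_D = 0.762 mA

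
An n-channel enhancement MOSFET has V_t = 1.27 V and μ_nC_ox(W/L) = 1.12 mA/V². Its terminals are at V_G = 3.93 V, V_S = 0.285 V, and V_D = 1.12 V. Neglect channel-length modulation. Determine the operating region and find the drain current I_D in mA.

Triode; I_D = 1.83 mA

V_GS = V_G − V_S = 3.93 − 0.285 = 3.65 V; V_DS = V_D − V_S = 1.12 − 0.285 = 0.835 V.
V_ov = V_GS − V_t = 3.65 − 1.27 = 2.38 V.
Since V_DS = 0.835 V < V_ov = 2.38 V, the device is in the triode region.
I_D = k_n [V_ov · V_DS − ½ V_DS²] = 1.12 × [2.38 × 0.835 − 0.5 × 0.835²] = 1.83 mA.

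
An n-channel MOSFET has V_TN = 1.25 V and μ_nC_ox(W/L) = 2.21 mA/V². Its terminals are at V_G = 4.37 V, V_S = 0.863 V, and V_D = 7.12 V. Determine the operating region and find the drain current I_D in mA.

V_GS = V_G − V_S = 4.37 − 0.863 = 3.51 V; V_DS = V_D − V_S = 7.12 − 0.863 = 6.26 V.
V_ov = V_GS − V_TN = 3.51 − 1.25 = 2.26 V.
Since V_DS = 6.26 V ≥ V_ov = 2.26 V, the device is in saturation.
I_D = ½ k_n V_ov² = 0.5 × 2.21 × 2.26² = 5.63 mA.

Saturation; I_D = 5.63 mA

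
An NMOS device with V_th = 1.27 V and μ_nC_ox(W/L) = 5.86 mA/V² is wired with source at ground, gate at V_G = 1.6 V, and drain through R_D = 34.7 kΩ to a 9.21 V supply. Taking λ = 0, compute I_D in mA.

V_GS = V_G = 1.6 V, so V_ov = 1.6 − 1.27 = 0.33 V.
Assume saturation: I_D = ½ k_n V_ov² = 0.5 × 5.86 × 0.33² = 0.319 mA, giving V_DS = V_DD − I_D R_D = 9.21 − 0.319 × 34.7 = -1.86 V.
But -1.86 V < V_ov = 0.33 V, so the device is actually in triode.
In triode I_D = k_n[V_ov V_DS − ½ V_DS²] and I_D = (V_DD − V_DS)/R_D. Equating: 102 V_DS² − 68.1 V_DS + 9.21 = 0, giving V_DS = 0.188 V (the root below V_ov).
I_D = (9.21 − 0.188) / 34.7 = 0.26 mA.

I_D = 0.260 mA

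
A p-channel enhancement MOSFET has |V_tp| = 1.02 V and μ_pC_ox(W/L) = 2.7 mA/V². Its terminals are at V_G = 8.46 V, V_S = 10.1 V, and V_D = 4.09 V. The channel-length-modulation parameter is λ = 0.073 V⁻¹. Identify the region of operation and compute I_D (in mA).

Saturation; I_D = 0.747 mA

V_SG = V_S − V_G = 10.1 − 8.46 = 1.64 V; V_SD = V_S − V_D = 10.1 − 4.09 = 6.01 V.
V_ov = V_SG − |V_tp| = 1.64 − 1.02 = 0.62 V.
Since V_SD = 6.01 V ≥ V_ov = 0.62 V, the device is in saturation.
I_D = ½ k_p V_ov² (1 + λ V_SD) = 0.5 × 2.7 × 0.62² × (1 + 0.073 × 6.01) = 0.747 mA.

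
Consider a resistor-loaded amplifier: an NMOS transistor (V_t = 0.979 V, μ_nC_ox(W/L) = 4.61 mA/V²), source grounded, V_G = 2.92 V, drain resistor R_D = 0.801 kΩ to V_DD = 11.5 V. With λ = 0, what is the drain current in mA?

I_D = 8.68 mA

V_GS = V_G = 2.92 V, so V_ov = 2.92 − 0.979 = 1.94 V.
Assume saturation: I_D = ½ k_n V_ov² = 0.5 × 4.61 × 1.94² = 8.68 mA, giving V_DS = V_DD − I_D R_D = 11.5 − 8.68 × 0.801 = 4.54 V.
V_DS = 4.54 V ≥ V_ov = 1.94 V, confirming saturation.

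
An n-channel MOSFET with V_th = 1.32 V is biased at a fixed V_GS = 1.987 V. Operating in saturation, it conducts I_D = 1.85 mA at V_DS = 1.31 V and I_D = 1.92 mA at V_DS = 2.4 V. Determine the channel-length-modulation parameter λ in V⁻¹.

With V_GS fixed, I_D ∝ (1 + λ V_DS) in saturation, so I_D2/I_D1 = (1 + λ V_DS2)/(1 + λ V_DS1).
1.92/1.85 = 1.038 = (1 + 2.4 λ)/(1 + 1.31 λ).
Solving: λ (I_D1 V_DS2 − I_D2 V_DS1) = I_D2 − I_D1, so λ = (1.92 − 1.85) / (1.85 × 2.4 − 1.92 × 1.31) = 0.07 / 1.92 = 0.0364 V⁻¹.

λ = 0.0364 V⁻¹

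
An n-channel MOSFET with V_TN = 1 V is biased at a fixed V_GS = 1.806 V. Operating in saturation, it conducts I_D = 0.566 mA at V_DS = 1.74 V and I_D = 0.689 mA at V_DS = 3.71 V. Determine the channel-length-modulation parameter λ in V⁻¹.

With V_GS fixed, I_D ∝ (1 + λ V_DS) in saturation, so I_D2/I_D1 = (1 + λ V_DS2)/(1 + λ V_DS1).
0.689/0.566 = 1.217 = (1 + 3.71 λ)/(1 + 1.74 λ).
Solving: λ (I_D1 V_DS2 − I_D2 V_DS1) = I_D2 − I_D1, so λ = (0.689 − 0.566) / (0.566 × 3.71 − 0.689 × 1.74) = 0.123 / 0.901 = 0.137 V⁻¹.

λ = 0.137 V⁻¹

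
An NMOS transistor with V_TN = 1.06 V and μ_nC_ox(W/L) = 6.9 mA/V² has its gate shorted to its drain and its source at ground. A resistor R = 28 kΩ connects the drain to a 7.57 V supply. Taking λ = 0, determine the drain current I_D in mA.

I_D = 0.223 mA

With gate tied to drain, V_GS = V_DS ≥ V_GS − V_TN, so the device is in saturation.
KCL at the drain: ½ k_n (V_GS − V_TN)² = (V_DD − V_GS)/R.
Let x = V_GS − 1.06. Then 96.6 x² + x − 6.51 = 0, giving x = 0.254 V (positive root), so V_GS = 1.31 V.
I_D = (V_DD − V_GS)/R = (7.57 − 1.31) / 28 = 0.223 mA.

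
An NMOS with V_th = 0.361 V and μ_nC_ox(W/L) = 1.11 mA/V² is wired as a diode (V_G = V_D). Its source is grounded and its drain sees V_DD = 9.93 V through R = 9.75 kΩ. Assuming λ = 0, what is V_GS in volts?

V_GS = 1.60 V

With gate tied to drain, V_GS = V_DS ≥ V_GS − V_th, so the device is in saturation.
KCL at the drain: ½ k_n (V_GS − V_th)² = (V_DD − V_GS)/R.
Let x = V_GS − 0.361. Then 5.41 x² + x − 9.569 = 0, giving x = 1.24 V (positive root), so V_GS = 1.6 V.
I_D = (V_DD − V_GS)/R = (9.93 − 1.6) / 9.75 = 0.854 mA.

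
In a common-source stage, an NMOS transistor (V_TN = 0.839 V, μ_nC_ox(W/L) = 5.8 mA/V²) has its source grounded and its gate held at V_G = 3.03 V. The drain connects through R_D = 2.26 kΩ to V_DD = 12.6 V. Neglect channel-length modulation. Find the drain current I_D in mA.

I_D = 5.37 mA

V_GS = V_G = 3.03 V, so V_ov = 3.03 − 0.839 = 2.19 V.
Assume saturation: I_D = ½ k_n V_ov² = 0.5 × 5.8 × 2.19² = 13.9 mA, giving V_DS = V_DD − I_D R_D = 12.6 − 13.9 × 2.26 = -18.9 V.
But -18.9 V < V_ov = 2.19 V, so the device is actually in triode.
In triode I_D = k_n[V_ov V_DS − ½ V_DS²] and I_D = (V_DD − V_DS)/R_D. Equating: 6.55 V_DS² − 29.72 V_DS + 12.6 = 0, giving V_DS = 0.473 V (the root below V_ov).
I_D = (12.6 − 0.473) / 2.26 = 5.37 mA.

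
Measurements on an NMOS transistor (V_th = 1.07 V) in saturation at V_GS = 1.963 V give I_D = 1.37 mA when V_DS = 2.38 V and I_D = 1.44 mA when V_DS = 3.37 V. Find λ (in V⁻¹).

With V_GS fixed, I_D ∝ (1 + λ V_DS) in saturation, so I_D2/I_D1 = (1 + λ V_DS2)/(1 + λ V_DS1).
1.44/1.37 = 1.051 = (1 + 3.37 λ)/(1 + 2.38 λ).
Solving: λ (I_D1 V_DS2 − I_D2 V_DS1) = I_D2 − I_D1, so λ = (1.44 − 1.37) / (1.37 × 3.37 − 1.44 × 2.38) = 0.07 / 1.19 = 0.0588 V⁻¹.

λ = 0.0588 V⁻¹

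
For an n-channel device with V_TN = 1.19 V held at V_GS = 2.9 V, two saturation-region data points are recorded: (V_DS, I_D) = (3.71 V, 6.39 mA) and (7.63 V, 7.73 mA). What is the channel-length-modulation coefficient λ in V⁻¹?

With V_GS fixed, I_D ∝ (1 + λ V_DS) in saturation, so I_D2/I_D1 = (1 + λ V_DS2)/(1 + λ V_DS1).
7.73/6.39 = 1.21 = (1 + 7.63 λ)/(1 + 3.71 λ).
Solving: λ (I_D1 V_DS2 − I_D2 V_DS1) = I_D2 − I_D1, so λ = (7.73 − 6.39) / (6.39 × 7.63 − 7.73 × 3.71) = 1.34 / 20.1 = 0.0667 V⁻¹.

λ = 0.0667 V⁻¹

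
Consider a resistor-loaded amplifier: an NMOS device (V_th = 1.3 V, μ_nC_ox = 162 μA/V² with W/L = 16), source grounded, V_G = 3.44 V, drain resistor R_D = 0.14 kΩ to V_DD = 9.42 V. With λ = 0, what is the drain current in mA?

V_GS = V_G = 3.44 V, so V_ov = 3.44 − 1.3 = 2.14 V.
k_n = μ_nC_ox · (W/L) = 2.592 mA/V².
Assume saturation: I_D = ½ k_n V_ov² = 0.5 × 2.592 × 2.14² = 5.94 mA, giving V_DS = V_DD − I_D R_D = 9.42 − 5.94 × 0.14 = 8.59 V.
V_DS = 8.59 V ≥ V_ov = 2.14 V, confirming saturation.

I_D = 5.94 mA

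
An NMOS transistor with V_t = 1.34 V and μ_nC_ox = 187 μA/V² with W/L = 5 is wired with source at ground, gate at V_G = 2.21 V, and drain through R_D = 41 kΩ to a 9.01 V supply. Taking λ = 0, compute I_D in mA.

V_GS = V_G = 2.21 V, so V_ov = 2.21 − 1.34 = 0.87 V.
k_n = μ_nC_ox · (W/L) = 0.935 mA/V².
Assume saturation: I_D = ½ k_n V_ov² = 0.5 × 0.935 × 0.87² = 0.354 mA, giving V_DS = V_DD − I_D R_D = 9.01 − 0.354 × 41 = -5.5 V.
But -5.5 V < V_ov = 0.87 V, so the device is actually in triode.
In triode I_D = k_n[V_ov V_DS − ½ V_DS²] and I_D = (V_DD − V_DS)/R_D. Equating: 19.2 V_DS² − 34.35 V_DS + 9.01 = 0, giving V_DS = 0.319 V (the root below V_ov).
I_D = (9.01 − 0.319) / 41 = 0.212 mA.

I_D = 0.212 mA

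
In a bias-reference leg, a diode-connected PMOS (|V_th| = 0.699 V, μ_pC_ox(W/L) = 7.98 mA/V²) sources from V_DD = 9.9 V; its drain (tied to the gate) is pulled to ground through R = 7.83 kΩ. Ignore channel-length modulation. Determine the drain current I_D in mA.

I_D = 1.11 mA

With gate tied to drain, V_SG = V_SD ≥ V_SG − |V_th|, so the device is in saturation.
KCL at the drain: ½ k_p (V_SG − |V_th|)² = (V_DD − V_SG)/R.
Let x = V_SG − 0.699. Then 31.2 x² + x − 9.201 = 0, giving x = 0.527 V (positive root), so V_SG = 1.23 V.
I_D = (V_DD − V_SG)/R = (9.9 − 1.23) / 7.83 = 1.11 mA.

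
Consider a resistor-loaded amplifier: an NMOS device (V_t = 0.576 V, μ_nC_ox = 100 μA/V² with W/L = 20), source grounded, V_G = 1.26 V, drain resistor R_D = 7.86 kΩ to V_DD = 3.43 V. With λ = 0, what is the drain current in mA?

I_D = 0.386 mA

V_GS = V_G = 1.26 V, so V_ov = 1.26 − 0.576 = 0.684 V.
k_n = μ_nC_ox · (W/L) = 2 mA/V².
Assume saturation: I_D = ½ k_n V_ov² = 0.5 × 2 × 0.684² = 0.468 mA, giving V_DS = V_DD − I_D R_D = 3.43 − 0.468 × 7.86 = -0.247 V.
But -0.247 V < V_ov = 0.684 V, so the device is actually in triode.
In triode I_D = k_n[V_ov V_DS − ½ V_DS²] and I_D = (V_DD − V_DS)/R_D. Equating: 7.86 V_DS² − 11.75 V_DS + 3.43 = 0, giving V_DS = 0.398 V (the root below V_ov).
I_D = (3.43 − 0.398) / 7.86 = 0.386 mA.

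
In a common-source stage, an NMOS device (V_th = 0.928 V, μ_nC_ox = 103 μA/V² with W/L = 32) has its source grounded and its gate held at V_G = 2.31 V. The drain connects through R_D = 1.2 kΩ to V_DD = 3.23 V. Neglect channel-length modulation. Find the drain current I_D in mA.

I_D = 2.18 mA

V_GS = V_G = 2.31 V, so V_ov = 2.31 − 0.928 = 1.38 V.
k_n = μ_nC_ox · (W/L) = 3.296 mA/V².
Assume saturation: I_D = ½ k_n V_ov² = 0.5 × 3.296 × 1.38² = 3.15 mA, giving V_DS = V_DD − I_D R_D = 3.23 − 3.15 × 1.2 = -0.547 V.
But -0.547 V < V_ov = 1.38 V, so the device is actually in triode.
In triode I_D = k_n[V_ov V_DS − ½ V_DS²] and I_D = (V_DD − V_DS)/R_D. Equating: 1.98 V_DS² − 6.466 V_DS + 3.23 = 0, giving V_DS = 0.615 V (the root below V_ov).
I_D = (3.23 − 0.615) / 1.2 = 2.18 mA.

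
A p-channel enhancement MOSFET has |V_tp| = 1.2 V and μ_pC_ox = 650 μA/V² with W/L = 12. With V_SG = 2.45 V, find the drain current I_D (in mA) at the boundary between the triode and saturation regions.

I_D = 6.09 mA

At the boundary V_SD = V_ov = V_SG − |V_tp| = 2.45 − 1.2 = 1.25 V.
k_p = μ_pC_ox · (W/L) = 7.8 mA/V².
I_D = ½ k_p V_ov² = 0.5 × 7.8 × 1.25² = 6.09 mA.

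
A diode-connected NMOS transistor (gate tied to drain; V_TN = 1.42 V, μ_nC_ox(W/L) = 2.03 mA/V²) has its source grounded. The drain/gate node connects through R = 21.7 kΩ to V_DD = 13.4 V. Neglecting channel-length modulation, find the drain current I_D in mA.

With gate tied to drain, V_GS = V_DS ≥ V_GS − V_TN, so the device is in saturation.
KCL at the drain: ½ k_n (V_GS − V_TN)² = (V_DD − V_GS)/R.
Let x = V_GS − 1.42. Then 22 x² + x − 11.98 = 0, giving x = 0.715 V (positive root), so V_GS = 2.14 V.
I_D = (V_DD − V_GS)/R = (13.4 − 2.14) / 21.7 = 0.519 mA.

I_D = 0.519 mA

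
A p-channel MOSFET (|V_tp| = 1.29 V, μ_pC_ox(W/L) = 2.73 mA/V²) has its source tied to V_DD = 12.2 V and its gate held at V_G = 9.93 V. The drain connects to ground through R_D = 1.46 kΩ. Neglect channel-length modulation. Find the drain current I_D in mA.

I_D = 1.31 mA

V_SG = V_DD − V_G = 12.2 − 9.93 = 2.27 V, so V_ov = 2.27 − 1.29 = 0.98 V.
Assume saturation: I_D = ½ k_p V_ov² = 0.5 × 2.73 × 0.98² = 1.31 mA, giving V_SD = V_DD − I_D R_D = 12.2 − 1.31 × 1.46 = 10.3 V.
V_SD = 10.3 V ≥ V_ov = 0.98 V, confirming saturation.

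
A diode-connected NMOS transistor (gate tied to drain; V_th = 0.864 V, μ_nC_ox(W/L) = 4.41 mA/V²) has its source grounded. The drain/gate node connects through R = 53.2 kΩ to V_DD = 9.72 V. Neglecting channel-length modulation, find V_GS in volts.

V_GS = 1.13 V

With gate tied to drain, V_GS = V_DS ≥ V_GS − V_th, so the device is in saturation.
KCL at the drain: ½ k_n (V_GS − V_th)² = (V_DD − V_GS)/R.
Let x = V_GS − 0.864. Then 117 x² + x − 8.856 = 0, giving x = 0.271 V (positive root), so V_GS = 1.13 V.
I_D = (V_DD − V_GS)/R = (9.72 − 1.13) / 53.2 = 0.161 mA.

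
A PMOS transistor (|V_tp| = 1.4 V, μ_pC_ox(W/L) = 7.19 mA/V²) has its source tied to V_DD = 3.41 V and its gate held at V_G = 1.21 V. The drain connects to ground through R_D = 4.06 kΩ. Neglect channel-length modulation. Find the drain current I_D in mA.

I_D = 0.802 mA

V_SG = V_DD − V_G = 3.41 − 1.21 = 2.2 V, so V_ov = 2.2 − 1.4 = 0.8 V.
Assume saturation: I_D = ½ k_p V_ov² = 0.5 × 7.19 × 0.8² = 2.3 mA, giving V_SD = V_DD − I_D R_D = 3.41 − 2.3 × 4.06 = -5.93 V.
But -5.93 V < V_ov = 0.8 V, so the device is actually in triode.
In triode I_D = k_p[V_ov V_SD − ½ V_SD²] and I_D = (V_DD − V_SD)/R_D. Equating: 14.6 V_SD² − 24.35 V_SD + 3.41 = 0, giving V_SD = 0.154 V (the root below V_ov).
I_D = (3.41 − 0.154) / 4.06 = 0.802 mA.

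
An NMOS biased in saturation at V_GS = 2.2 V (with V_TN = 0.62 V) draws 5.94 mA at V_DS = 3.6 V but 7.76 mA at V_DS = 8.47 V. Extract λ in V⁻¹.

λ = 0.0813 V⁻¹

With V_GS fixed, I_D ∝ (1 + λ V_DS) in saturation, so I_D2/I_D1 = (1 + λ V_DS2)/(1 + λ V_DS1).
7.76/5.94 = 1.306 = (1 + 8.47 λ)/(1 + 3.6 λ).
Solving: λ (I_D1 V_DS2 − I_D2 V_DS1) = I_D2 − I_D1, so λ = (7.76 − 5.94) / (5.94 × 8.47 − 7.76 × 3.6) = 1.82 / 22.4 = 0.0813 V⁻¹.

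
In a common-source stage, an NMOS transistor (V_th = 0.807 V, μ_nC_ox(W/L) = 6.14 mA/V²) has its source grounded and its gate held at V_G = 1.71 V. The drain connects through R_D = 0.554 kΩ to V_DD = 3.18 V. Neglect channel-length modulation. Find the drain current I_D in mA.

I_D = 2.50 mA

V_GS = V_G = 1.71 V, so V_ov = 1.71 − 0.807 = 0.903 V.
Assume saturation: I_D = ½ k_n V_ov² = 0.5 × 6.14 × 0.903² = 2.5 mA, giving V_DS = V_DD − I_D R_D = 3.18 − 2.5 × 0.554 = 1.79 V.
V_DS = 1.79 V ≥ V_ov = 0.903 V, confirming saturation.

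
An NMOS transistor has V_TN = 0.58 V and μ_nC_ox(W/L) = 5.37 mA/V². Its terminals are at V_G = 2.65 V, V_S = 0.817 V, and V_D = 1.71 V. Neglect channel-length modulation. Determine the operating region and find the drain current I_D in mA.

Triode; I_D = 3.87 mA

V_GS = V_G − V_S = 2.65 − 0.817 = 1.83 V; V_DS = V_D − V_S = 1.71 − 0.817 = 0.893 V.
V_ov = V_GS − V_TN = 1.83 − 0.58 = 1.25 V.
Since V_DS = 0.893 V < V_ov = 1.25 V, the device is in the triode region.
I_D = k_n [V_ov · V_DS − ½ V_DS²] = 5.37 × [1.25 × 0.893 − 0.5 × 0.893²] = 3.87 mA.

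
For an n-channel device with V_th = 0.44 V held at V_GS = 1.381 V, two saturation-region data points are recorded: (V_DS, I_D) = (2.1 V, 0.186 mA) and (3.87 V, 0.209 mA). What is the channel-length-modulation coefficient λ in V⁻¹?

With V_GS fixed, I_D ∝ (1 + λ V_DS) in saturation, so I_D2/I_D1 = (1 + λ V_DS2)/(1 + λ V_DS1).
0.209/0.186 = 1.124 = (1 + 3.87 λ)/(1 + 2.1 λ).
Solving: λ (I_D1 V_DS2 − I_D2 V_DS1) = I_D2 − I_D1, so λ = (0.209 − 0.186) / (0.186 × 3.87 − 0.209 × 2.1) = 0.023 / 0.281 = 0.0819 V⁻¹.

λ = 0.0819 V⁻¹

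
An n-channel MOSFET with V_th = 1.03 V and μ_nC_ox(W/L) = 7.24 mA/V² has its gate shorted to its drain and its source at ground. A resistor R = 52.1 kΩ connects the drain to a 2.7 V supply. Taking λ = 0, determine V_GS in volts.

V_GS = 1.12 V

With gate tied to drain, V_GS = V_DS ≥ V_GS − V_th, so the device is in saturation.
KCL at the drain: ½ k_n (V_GS − V_th)² = (V_DD − V_GS)/R.
Let x = V_GS − 1.03. Then 189 x² + x − 1.67 = 0, giving x = 0.0915 V (positive root), so V_GS = 1.12 V.
I_D = (V_DD − V_GS)/R = (2.7 − 1.12) / 52.1 = 0.0303 mA.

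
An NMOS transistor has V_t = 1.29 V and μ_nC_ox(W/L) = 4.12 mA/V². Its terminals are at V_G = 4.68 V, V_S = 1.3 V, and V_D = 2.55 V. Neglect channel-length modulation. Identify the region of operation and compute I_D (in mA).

V_GS = V_G − V_S = 4.68 − 1.3 = 3.38 V; V_DS = V_D − V_S = 2.55 − 1.3 = 1.25 V.
V_ov = V_GS − V_t = 3.38 − 1.29 = 2.09 V.
Since V_DS = 1.25 V < V_ov = 2.09 V, the device is in the triode region.
I_D = k_n [V_ov · V_DS − ½ V_DS²] = 4.12 × [2.09 × 1.25 − 0.5 × 1.25²] = 7.54 mA.

Triode; I_D = 7.54 mA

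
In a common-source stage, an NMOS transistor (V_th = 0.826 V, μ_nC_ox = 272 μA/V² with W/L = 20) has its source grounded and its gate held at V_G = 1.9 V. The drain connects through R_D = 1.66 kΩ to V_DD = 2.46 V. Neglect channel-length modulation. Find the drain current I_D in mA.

V_GS = V_G = 1.9 V, so V_ov = 1.9 − 0.826 = 1.07 V.
k_n = μ_nC_ox · (W/L) = 5.44 mA/V².
Assume saturation: I_D = ½ k_n V_ov² = 0.5 × 5.44 × 1.07² = 3.14 mA, giving V_DS = V_DD − I_D R_D = 2.46 − 3.14 × 1.66 = -2.75 V.
But -2.75 V < V_ov = 1.07 V, so the device is actually in triode.
In triode I_D = k_n[V_ov V_DS − ½ V_DS²] and I_D = (V_DD − V_DS)/R_D. Equating: 4.52 V_DS² − 10.7 V_DS + 2.46 = 0, giving V_DS = 0.258 V (the root below V_ov).
I_D = (2.46 − 0.258) / 1.66 = 1.33 mA.

I_D = 1.33 mA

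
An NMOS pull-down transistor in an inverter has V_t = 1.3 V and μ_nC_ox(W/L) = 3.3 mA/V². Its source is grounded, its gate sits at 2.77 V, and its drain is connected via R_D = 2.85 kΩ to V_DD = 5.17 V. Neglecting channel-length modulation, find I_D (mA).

V_GS = V_G = 2.77 V, so V_ov = 2.77 − 1.3 = 1.47 V.
Assume saturation: I_D = ½ k_n V_ov² = 0.5 × 3.3 × 1.47² = 3.57 mA, giving V_DS = V_DD − I_D R_D = 5.17 − 3.57 × 2.85 = -4.99 V.
But -4.99 V < V_ov = 1.47 V, so the device is actually in triode.
In triode I_D = k_n[V_ov V_DS − ½ V_DS²] and I_D = (V_DD − V_DS)/R_D. Equating: 4.7 V_DS² − 14.83 V_DS + 5.17 = 0, giving V_DS = 0.399 V (the root below V_ov).
I_D = (5.17 − 0.399) / 2.85 = 1.67 mA.

I_D = 1.67 mA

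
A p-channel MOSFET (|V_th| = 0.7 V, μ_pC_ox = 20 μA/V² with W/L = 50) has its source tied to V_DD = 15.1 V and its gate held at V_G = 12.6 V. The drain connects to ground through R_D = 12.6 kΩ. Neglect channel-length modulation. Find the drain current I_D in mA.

I_D = 1.13 mA

V_SG = V_DD − V_G = 15.1 − 12.6 = 2.5 V, so V_ov = 2.5 − 0.7 = 1.8 V.
k_p = μ_pC_ox · (W/L) = 1 mA/V².
Assume saturation: I_D = ½ k_p V_ov² = 0.5 × 1 × 1.8² = 1.62 mA, giving V_SD = V_DD − I_D R_D = 15.1 − 1.62 × 12.6 = -5.31 V.
But -5.31 V < V_ov = 1.8 V, so the device is actually in triode.
In triode I_D = k_p[V_ov V_SD − ½ V_SD²] and I_D = (V_DD − V_SD)/R_D. Equating: 6.3 V_SD² − 23.68 V_SD + 15.1 = 0, giving V_SD = 0.814 V (the root below V_ov).
I_D = (15.1 − 0.814) / 12.6 = 1.13 mA.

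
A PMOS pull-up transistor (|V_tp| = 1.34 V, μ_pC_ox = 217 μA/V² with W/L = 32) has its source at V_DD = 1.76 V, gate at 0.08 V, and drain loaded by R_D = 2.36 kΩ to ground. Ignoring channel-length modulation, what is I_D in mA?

V_SG = V_DD − V_G = 1.76 − 0.08 = 1.68 V, so V_ov = 1.68 − 1.34 = 0.34 V.
k_p = μ_pC_ox · (W/L) = 6.944 mA/V².
Assume saturation: I_D = ½ k_p V_ov² = 0.5 × 6.944 × 0.34² = 0.401 mA, giving V_SD = V_DD − I_D R_D = 1.76 − 0.401 × 2.36 = 0.813 V.
V_SD = 0.813 V ≥ V_ov = 0.34 V, confirming saturation.

I_D = 0.401 mA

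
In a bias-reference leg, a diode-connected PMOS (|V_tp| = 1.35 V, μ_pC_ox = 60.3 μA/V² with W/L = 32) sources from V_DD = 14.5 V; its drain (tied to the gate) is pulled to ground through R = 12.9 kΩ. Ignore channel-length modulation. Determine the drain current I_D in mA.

With gate tied to drain, V_SG = V_SD ≥ V_SG − |V_tp|, so the device is in saturation.
k_p = μ_pC_ox · (W/L) = 1.93 mA/V².
KCL at the drain: ½ k_p (V_SG − |V_tp|)² = (V_DD − V_SG)/R.
Let x = V_SG − 1.35. Then 12.4 x² + x − 13.15 = 0, giving x = 0.989 V (positive root), so V_SG = 2.34 V.
I_D = (V_DD − V_SG)/R = (14.5 − 2.34) / 12.9 = 0.943 mA.

I_D = 0.943 mA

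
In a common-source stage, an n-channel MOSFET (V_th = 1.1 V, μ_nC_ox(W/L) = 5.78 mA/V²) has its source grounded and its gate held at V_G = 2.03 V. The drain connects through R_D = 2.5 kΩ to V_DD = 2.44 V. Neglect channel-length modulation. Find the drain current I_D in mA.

V_GS = V_G = 2.03 V, so V_ov = 2.03 − 1.1 = 0.93 V.
Assume saturation: I_D = ½ k_n V_ov² = 0.5 × 5.78 × 0.93² = 2.5 mA, giving V_DS = V_DD − I_D R_D = 2.44 − 2.5 × 2.5 = -3.81 V.
But -3.81 V < V_ov = 0.93 V, so the device is actually in triode.
In triode I_D = k_n[V_ov V_DS − ½ V_DS²] and I_D = (V_DD − V_DS)/R_D. Equating: 7.23 V_DS² − 14.44 V_DS + 2.44 = 0, giving V_DS = 0.186 V (the root below V_ov).
I_D = (2.44 − 0.186) / 2.5 = 0.901 mA.

I_D = 0.901 mA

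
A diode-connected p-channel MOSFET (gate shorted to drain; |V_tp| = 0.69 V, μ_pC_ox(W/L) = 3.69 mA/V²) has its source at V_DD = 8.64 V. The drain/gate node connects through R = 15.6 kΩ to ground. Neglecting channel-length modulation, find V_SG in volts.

V_SG = 1.20 V

With gate tied to drain, V_SG = V_SD ≥ V_SG − |V_tp|, so the device is in saturation.
KCL at the drain: ½ k_p (V_SG − |V_tp|)² = (V_DD − V_SG)/R.
Let x = V_SG − 0.69. Then 28.8 x² + x − 7.95 = 0, giving x = 0.508 V (positive root), so V_SG = 1.2 V.
I_D = (V_DD − V_SG)/R = (8.64 − 1.2) / 15.6 = 0.477 mA.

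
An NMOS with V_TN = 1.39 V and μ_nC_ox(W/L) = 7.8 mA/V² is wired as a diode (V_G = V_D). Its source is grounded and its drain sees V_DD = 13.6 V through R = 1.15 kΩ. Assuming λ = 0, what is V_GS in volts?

V_GS = 2.93 V

With gate tied to drain, V_GS = V_DS ≥ V_GS − V_TN, so the device is in saturation.
KCL at the drain: ½ k_n (V_GS − V_TN)² = (V_DD − V_GS)/R.
Let x = V_GS − 1.39. Then 4.48 x² + x − 12.21 = 0, giving x = 1.54 V (positive root), so V_GS = 2.93 V.
I_D = (V_DD − V_GS)/R = (13.6 − 2.93) / 1.15 = 9.28 mA.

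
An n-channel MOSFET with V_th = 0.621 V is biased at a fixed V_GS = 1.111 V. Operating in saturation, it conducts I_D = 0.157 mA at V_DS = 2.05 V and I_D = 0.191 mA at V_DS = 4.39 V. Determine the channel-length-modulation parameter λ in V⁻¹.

With V_GS fixed, I_D ∝ (1 + λ V_DS) in saturation, so I_D2/I_D1 = (1 + λ V_DS2)/(1 + λ V_DS1).
0.191/0.157 = 1.217 = (1 + 4.39 λ)/(1 + 2.05 λ).
Solving: λ (I_D1 V_DS2 − I_D2 V_DS1) = I_D2 − I_D1, so λ = (0.191 − 0.157) / (0.157 × 4.39 − 0.191 × 2.05) = 0.034 / 0.298 = 0.114 V⁻¹.

λ = 0.114 V⁻¹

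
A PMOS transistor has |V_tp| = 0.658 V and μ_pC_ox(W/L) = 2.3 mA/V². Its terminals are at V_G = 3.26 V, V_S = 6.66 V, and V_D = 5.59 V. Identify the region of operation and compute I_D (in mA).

Triode; I_D = 5.43 mA

V_SG = V_S − V_G = 6.66 − 3.26 = 3.4 V; V_SD = V_S − V_D = 6.66 − 5.59 = 1.07 V.
V_ov = V_SG − |V_tp| = 3.4 − 0.658 = 2.74 V.
Since V_SD = 1.07 V < V_ov = 2.74 V, the device is in the triode region.
I_D = k_p [V_ov · V_SD − ½ V_SD²] = 2.3 × [2.74 × 1.07 − 0.5 × 1.07²] = 5.43 mA.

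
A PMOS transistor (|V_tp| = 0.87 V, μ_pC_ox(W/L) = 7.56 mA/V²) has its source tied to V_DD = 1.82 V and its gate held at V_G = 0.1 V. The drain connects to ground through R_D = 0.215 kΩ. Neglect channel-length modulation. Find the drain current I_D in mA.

V_SG = V_DD − V_G = 1.82 − 0.1 = 1.72 V, so V_ov = 1.72 − 0.87 = 0.85 V.
Assume saturation: I_D = ½ k_p V_ov² = 0.5 × 7.56 × 0.85² = 2.73 mA, giving V_SD = V_DD − I_D R_D = 1.82 − 2.73 × 0.215 = 1.23 V.
V_SD = 1.23 V ≥ V_ov = 0.85 V, confirming saturation.

I_D = 2.73 mA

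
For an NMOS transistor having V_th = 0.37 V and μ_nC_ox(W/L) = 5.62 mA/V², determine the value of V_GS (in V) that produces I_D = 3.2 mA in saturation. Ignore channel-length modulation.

In saturation I_D = ½ k_n (V_GS − V_th)², so V_GS − V_th = √(2 I_D / k_n) = √(2 × 3.2 / 5.62) = 1.07 V.
V_GS = 0.37 + 1.07 = 1.44 V.

V_GS = 1.44 V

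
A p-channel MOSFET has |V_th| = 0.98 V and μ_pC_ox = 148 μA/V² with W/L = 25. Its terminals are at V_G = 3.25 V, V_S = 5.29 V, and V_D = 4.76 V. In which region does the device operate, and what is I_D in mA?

V_SG = V_S − V_G = 5.29 − 3.25 = 2.04 V; V_SD = V_S − V_D = 5.29 − 4.76 = 0.53 V.
k_p = μ_pC_ox · (W/L) = 3.7 mA/V².
V_ov = V_SG − |V_th| = 2.04 − 0.98 = 1.06 V.
Since V_SD = 0.53 V < V_ov = 1.06 V, the device is in the triode region.
I_D = k_p [V_ov · V_SD − ½ V_SD²] = 3.7 × [1.06 × 0.53 − 0.5 × 0.53²] = 1.56 mA.

Triode; I_D = 1.56 mA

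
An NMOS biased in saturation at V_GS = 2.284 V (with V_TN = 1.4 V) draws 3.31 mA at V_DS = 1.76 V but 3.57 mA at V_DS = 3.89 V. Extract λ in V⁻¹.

With V_GS fixed, I_D ∝ (1 + λ V_DS) in saturation, so I_D2/I_D1 = (1 + λ V_DS2)/(1 + λ V_DS1).
3.57/3.31 = 1.079 = (1 + 3.89 λ)/(1 + 1.76 λ).
Solving: λ (I_D1 V_DS2 − I_D2 V_DS1) = I_D2 − I_D1, so λ = (3.57 − 3.31) / (3.31 × 3.89 − 3.57 × 1.76) = 0.26 / 6.59 = 0.0394 V⁻¹.

λ = 0.0394 V⁻¹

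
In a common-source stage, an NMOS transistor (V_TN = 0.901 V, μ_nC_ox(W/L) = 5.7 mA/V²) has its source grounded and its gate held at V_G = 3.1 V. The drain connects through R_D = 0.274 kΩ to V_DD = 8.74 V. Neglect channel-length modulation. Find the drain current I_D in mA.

V_GS = V_G = 3.1 V, so V_ov = 3.1 − 0.901 = 2.2 V.
Assume saturation: I_D = ½ k_n V_ov² = 0.5 × 5.7 × 2.2² = 13.8 mA, giving V_DS = V_DD − I_D R_D = 8.74 − 13.8 × 0.274 = 4.96 V.
V_DS = 4.96 V ≥ V_ov = 2.2 V, confirming saturation.

I_D = 13.8 mA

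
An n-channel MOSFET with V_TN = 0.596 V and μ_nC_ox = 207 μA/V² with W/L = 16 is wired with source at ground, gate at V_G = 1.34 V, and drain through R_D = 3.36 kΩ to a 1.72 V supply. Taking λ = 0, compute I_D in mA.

I_D = 0.449 mA

V_GS = V_G = 1.34 V, so V_ov = 1.34 − 0.596 = 0.744 V.
k_n = μ_nC_ox · (W/L) = 3.312 mA/V².
Assume saturation: I_D = ½ k_n V_ov² = 0.5 × 3.312 × 0.744² = 0.917 mA, giving V_DS = V_DD − I_D R_D = 1.72 − 0.917 × 3.36 = -1.36 V.
But -1.36 V < V_ov = 0.744 V, so the device is actually in triode.
In triode I_D = k_n[V_ov V_DS − ½ V_DS²] and I_D = (V_DD − V_DS)/R_D. Equating: 5.56 V_DS² − 9.279 V_DS + 1.72 = 0, giving V_DS = 0.212 V (the root below V_ov).
I_D = (1.72 − 0.212) / 3.36 = 0.449 mA.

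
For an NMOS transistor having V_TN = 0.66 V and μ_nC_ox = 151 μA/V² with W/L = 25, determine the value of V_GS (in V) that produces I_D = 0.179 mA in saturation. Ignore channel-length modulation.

k_n = μ_nC_ox · (W/L) = 3.775 mA/V².
In saturation I_D = ½ k_n (V_GS − V_TN)², so V_GS − V_TN = √(2 I_D / k_n) = √(2 × 0.179 / 3.775) = 0.308 V.
V_GS = 0.66 + 0.308 = 0.968 V.

V_GS = 0.968 V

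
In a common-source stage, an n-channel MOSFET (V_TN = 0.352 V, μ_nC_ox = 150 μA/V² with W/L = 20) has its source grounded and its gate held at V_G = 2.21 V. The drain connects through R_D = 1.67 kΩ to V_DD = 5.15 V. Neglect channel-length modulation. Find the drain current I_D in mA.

I_D = 2.74 mA

V_GS = V_G = 2.21 V, so V_ov = 2.21 − 0.352 = 1.86 V.
k_n = μ_nC_ox · (W/L) = 3 mA/V².
Assume saturation: I_D = ½ k_n V_ov² = 0.5 × 3 × 1.86² = 5.18 mA, giving V_DS = V_DD − I_D R_D = 5.15 − 5.18 × 1.67 = -3.5 V.
But -3.5 V < V_ov = 1.86 V, so the device is actually in triode.
In triode I_D = k_n[V_ov V_DS − ½ V_DS²] and I_D = (V_DD − V_DS)/R_D. Equating: 2.5 V_DS² − 10.31 V_DS + 5.15 = 0, giving V_DS = 0.582 V (the root below V_ov).
I_D = (5.15 − 0.582) / 1.67 = 2.74 mA.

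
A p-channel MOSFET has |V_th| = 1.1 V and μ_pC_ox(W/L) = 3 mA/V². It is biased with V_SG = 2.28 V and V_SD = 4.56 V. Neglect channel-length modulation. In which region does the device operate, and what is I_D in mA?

V_ov = V_SG − |V_th| = 2.28 − 1.1 = 1.18 V.
Since V_SD = 4.56 V ≥ V_ov = 1.18 V, the device is in saturation.
I_D = ½ k_p V_ov² = 0.5 × 3 × 1.18² = 2.09 mA.

Saturation; I_D = 2.09 mA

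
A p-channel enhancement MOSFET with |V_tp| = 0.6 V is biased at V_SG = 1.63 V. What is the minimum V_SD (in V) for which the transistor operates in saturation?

The boundary between triode and saturation is V_SD = V_SG − |V_tp| = V_ov.
V_ov = 1.63 − 0.6 = 1.03 V.

V_SD,sat = 1.03 V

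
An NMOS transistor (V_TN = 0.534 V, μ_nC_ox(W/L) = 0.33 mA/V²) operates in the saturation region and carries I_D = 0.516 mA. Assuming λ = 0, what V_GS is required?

V_GS = 2.30 V

In saturation I_D = ½ k_n (V_GS − V_TN)², so V_GS − V_TN = √(2 I_D / k_n) = √(2 × 0.516 / 0.33) = 1.77 V.
V_GS = 0.534 + 1.77 = 2.3 V.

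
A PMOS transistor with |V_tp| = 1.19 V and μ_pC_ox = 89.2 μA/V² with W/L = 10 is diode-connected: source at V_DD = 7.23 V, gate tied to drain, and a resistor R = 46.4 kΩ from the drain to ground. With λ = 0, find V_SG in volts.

V_SG = 1.71 V

With gate tied to drain, V_SG = V_SD ≥ V_SG − |V_tp|, so the device is in saturation.
k_p = μ_pC_ox · (W/L) = 0.892 mA/V².
KCL at the drain: ½ k_p (V_SG − |V_tp|)² = (V_DD − V_SG)/R.
Let x = V_SG − 1.19. Then 20.7 x² + x − 6.04 = 0, giving x = 0.517 V (positive root), so V_SG = 1.71 V.
I_D = (V_DD − V_SG)/R = (7.23 − 1.71) / 46.4 = 0.119 mA.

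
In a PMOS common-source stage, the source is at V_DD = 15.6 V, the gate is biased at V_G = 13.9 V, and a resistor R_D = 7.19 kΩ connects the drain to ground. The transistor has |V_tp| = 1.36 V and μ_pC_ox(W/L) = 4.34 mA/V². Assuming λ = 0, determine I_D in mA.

V_SG = V_DD − V_G = 15.6 − 13.9 = 1.7 V, so V_ov = 1.7 − 1.36 = 0.34 V.
Assume saturation: I_D = ½ k_p V_ov² = 0.5 × 4.34 × 0.34² = 0.251 mA, giving V_SD = V_DD − I_D R_D = 15.6 − 0.251 × 7.19 = 13.8 V.
V_SD = 13.8 V ≥ V_ov = 0.34 V, confirming saturation.

I_D = 0.251 mA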